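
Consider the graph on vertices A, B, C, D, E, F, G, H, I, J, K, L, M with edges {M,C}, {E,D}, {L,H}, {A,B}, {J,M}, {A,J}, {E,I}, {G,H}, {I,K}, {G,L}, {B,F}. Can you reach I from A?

No

The component containing A is {A, B, C, F, J, M}, and I is not in it.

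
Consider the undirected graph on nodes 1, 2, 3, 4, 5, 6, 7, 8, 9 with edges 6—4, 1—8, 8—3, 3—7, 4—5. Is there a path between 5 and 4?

Yes

From 5 we can reach 4, 5, 6, which includes 4.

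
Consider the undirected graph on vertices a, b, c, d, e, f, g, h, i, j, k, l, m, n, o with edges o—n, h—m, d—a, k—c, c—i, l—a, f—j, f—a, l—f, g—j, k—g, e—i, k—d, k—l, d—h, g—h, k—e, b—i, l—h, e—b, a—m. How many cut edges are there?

1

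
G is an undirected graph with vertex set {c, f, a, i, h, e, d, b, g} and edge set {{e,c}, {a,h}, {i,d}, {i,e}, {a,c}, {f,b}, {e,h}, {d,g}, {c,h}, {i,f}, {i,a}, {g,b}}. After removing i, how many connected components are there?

With i gone, the remaining components are: {a, c, e, h}; {b, d, f, g}.
That is 2 components.

2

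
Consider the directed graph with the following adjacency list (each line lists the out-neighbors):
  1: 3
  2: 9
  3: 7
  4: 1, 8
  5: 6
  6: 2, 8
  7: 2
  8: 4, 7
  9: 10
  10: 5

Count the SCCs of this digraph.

1

{1, 2, 3, 4, 5, 6, 7, 8, 9, 10} are all mutually reachable — one SCC of size 10.
That gives 1 strongly connected component.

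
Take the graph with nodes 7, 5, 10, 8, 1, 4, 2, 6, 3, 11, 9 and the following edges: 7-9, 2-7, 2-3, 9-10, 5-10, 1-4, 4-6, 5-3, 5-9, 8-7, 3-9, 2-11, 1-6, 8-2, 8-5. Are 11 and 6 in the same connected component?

The component containing 11 is {2, 3, 5, 7, 8, 9, 10, 11}, and 6 is not in it.

No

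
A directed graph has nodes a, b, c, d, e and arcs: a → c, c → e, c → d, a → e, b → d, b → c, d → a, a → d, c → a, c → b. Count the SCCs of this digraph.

2

{a, b, c, d} are all mutually reachable — one SCC of size 4.
{e} is an SCC by itself.
That gives 2 strongly connected components.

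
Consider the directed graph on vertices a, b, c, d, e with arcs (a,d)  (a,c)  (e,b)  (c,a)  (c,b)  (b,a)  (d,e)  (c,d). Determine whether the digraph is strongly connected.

Yes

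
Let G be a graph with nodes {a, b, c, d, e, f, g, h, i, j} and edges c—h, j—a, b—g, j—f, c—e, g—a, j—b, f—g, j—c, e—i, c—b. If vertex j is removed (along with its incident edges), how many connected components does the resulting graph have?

With j gone, the remaining components are: {d}; {a, b, c, e, f, g, h, i}.
That is 2 components.

2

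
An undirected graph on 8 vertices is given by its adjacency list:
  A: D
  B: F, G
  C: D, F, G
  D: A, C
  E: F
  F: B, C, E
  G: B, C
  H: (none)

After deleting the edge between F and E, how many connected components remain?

Before removal there are 2 components.
F-E is a bridge — removing it separates F's side from E's side.
After removal: 3 components.

3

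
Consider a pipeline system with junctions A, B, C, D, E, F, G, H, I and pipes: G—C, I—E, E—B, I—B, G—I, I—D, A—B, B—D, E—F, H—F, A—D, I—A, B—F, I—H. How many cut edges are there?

2

The edges on the cycle I-A-B-D-I are not bridges since each lies on that cycle.
But removing G—C disconnects G from C; removing G—I disconnects G from I — these are bridges.
That makes 2 bridges.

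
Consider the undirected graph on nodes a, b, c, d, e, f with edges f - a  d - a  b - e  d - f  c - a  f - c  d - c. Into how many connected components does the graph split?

Starting from b we can reach b, e. That is one component of size 2.
Starting from a we can reach a, c, d, f. That is one component of size 4.
Total: 2 components.

2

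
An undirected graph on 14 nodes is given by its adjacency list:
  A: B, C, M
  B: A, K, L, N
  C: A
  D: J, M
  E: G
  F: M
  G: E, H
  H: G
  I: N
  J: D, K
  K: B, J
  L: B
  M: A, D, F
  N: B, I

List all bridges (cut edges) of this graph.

A-C, B-L, B-N, E-G, F-M, G-H, I-N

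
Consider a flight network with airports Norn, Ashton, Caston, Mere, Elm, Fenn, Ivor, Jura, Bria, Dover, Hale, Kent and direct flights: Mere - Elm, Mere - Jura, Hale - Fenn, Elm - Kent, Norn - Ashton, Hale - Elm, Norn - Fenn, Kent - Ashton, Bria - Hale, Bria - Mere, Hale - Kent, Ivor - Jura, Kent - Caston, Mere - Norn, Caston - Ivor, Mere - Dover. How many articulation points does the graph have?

Removing Mere increases the component count from 1 to 2, so Mere is a cut vertex.
By contrast removing Caston leaves 1 component; it is not a cut vertex. No other vertex is a cut vertex either.

1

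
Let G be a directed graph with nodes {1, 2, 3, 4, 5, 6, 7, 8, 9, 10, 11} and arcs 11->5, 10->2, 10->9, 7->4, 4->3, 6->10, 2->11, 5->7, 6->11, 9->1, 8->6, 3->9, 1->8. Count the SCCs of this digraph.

{1, 2, 3, 4, 5, 6, 7, 8, 9, 10, 11} are all mutually reachable — one SCC of size 11.
That gives 1 strongly connected component.

1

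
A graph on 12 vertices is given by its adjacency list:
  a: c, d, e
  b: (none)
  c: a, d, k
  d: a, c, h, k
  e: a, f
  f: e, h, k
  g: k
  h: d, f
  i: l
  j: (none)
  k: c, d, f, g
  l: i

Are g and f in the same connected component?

Yes

From g we can reach a, c, d, e, f, g, h, k, which includes f.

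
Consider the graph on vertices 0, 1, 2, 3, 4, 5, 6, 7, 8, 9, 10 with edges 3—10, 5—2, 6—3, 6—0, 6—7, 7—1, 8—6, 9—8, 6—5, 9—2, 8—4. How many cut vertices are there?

4

Removing 3 increases the component count from 1 to 2, so 3 is a cut vertex.
Removing 6 increases the component count from 1 to 4, so 6 is a cut vertex.
Removing 7 increases the component count from 1 to 2, so 7 is a cut vertex.
Likewise 8 is a cut vertex.
By contrast removing 0 leaves 1 component; it is not a cut vertex. No other vertex is a cut vertex either.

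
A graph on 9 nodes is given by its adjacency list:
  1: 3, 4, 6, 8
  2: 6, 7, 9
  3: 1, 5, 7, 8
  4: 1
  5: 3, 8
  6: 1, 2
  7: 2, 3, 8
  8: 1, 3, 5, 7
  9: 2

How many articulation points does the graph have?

2

Removing 1 increases the component count from 1 to 2, so 1 is a cut vertex.
Removing 2 increases the component count from 1 to 2, so 2 is a cut vertex.
By contrast removing 8 leaves 1 component; it is not a cut vertex. No other vertex is a cut vertex either.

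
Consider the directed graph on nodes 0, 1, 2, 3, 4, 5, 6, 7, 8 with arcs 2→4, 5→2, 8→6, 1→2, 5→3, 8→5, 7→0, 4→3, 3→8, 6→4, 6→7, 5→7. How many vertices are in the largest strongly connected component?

{2, 3, 4, 5, 6, 8} are all mutually reachable — one SCC of size 6.
{7} is an SCC by itself.
{1} is an SCC by itself.
{0} is an SCC by itself.
The largest has 6 vertices.

6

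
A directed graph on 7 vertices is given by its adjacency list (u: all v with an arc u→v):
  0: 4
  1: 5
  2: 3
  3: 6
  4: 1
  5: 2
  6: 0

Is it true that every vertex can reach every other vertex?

From 4 we can reach every vertex (0, 1, 2, 3, 4, 5, 6), and every vertex can reach 4 (0, 1, 2, 3, 4, 5, 6). So the whole graph is one strongly connected component.

Yes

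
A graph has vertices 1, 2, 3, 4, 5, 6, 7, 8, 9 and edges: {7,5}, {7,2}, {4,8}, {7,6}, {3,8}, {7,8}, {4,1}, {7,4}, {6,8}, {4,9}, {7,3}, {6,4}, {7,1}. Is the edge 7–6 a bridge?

After removing 7–6, the path 7-4-6 still connects them, so the edge is not a bridge.

No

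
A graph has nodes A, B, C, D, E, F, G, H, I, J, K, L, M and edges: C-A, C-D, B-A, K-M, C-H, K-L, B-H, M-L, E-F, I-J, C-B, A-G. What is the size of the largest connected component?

6

Starting from E we can reach E, F. That is one component of size 2.
Starting from I we can reach I, J. That is one component of size 2.
Starting from K we can reach K, L, M. That is one component of size 3.
Starting from A we can reach A, B, C, D, G, H. That is one component of size 6.
The largest has 6 vertices.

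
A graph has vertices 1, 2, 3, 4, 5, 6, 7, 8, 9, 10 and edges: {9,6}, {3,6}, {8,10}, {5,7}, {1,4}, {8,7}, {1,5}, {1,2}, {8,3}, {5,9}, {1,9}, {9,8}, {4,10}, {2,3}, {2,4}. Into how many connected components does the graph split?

Starting from 1 we can reach 1, 2, 3, 4, 5, 6, 7, 8, 9, 10. That is one component of size 10.
Total: 1 component.

1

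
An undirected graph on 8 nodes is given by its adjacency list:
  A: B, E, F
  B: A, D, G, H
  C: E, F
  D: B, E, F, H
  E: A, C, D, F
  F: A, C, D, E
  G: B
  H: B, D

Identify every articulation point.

B

Removing B increases the component count from 1 to 2, so B is a cut vertex.
By contrast removing A leaves 1 component; it is not a cut vertex. No other vertex is a cut vertex either.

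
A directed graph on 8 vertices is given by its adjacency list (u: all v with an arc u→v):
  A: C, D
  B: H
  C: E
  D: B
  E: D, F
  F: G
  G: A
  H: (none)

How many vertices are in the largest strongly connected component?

5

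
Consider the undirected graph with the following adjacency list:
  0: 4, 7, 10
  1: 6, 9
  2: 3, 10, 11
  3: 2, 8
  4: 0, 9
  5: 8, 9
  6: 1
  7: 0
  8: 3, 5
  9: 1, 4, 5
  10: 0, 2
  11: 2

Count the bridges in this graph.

4

The edges on the cycle 9-5-8-3-2-10-0-4-9 are not bridges since each lies on that cycle.
But removing 1-6 disconnects 1 from 6; removing 11-2 disconnects 11 from 2; removing 7-0 disconnects 7 from 0; removing 9-1 disconnects 9 from 1 — these are bridges.
That makes 4 bridges.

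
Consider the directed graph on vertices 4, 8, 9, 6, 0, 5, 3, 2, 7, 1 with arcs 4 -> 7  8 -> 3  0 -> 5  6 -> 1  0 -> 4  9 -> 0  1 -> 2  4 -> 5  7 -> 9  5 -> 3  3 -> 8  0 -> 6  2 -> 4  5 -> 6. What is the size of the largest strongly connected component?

8

{0, 1, 2, 4, 5, 6, 7, 9} are all mutually reachable — one SCC of size 8.
{3, 8} are all mutually reachable — one SCC of size 2.
The largest has 8 vertices.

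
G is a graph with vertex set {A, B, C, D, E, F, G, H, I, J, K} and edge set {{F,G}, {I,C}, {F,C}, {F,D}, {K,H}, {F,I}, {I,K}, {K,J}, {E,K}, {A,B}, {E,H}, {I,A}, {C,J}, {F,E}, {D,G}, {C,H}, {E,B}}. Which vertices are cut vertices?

Removing F increases the component count from 1 to 2, so F is a cut vertex.
By contrast removing C leaves 1 component; it is not a cut vertex. No other vertex is a cut vertex either.

F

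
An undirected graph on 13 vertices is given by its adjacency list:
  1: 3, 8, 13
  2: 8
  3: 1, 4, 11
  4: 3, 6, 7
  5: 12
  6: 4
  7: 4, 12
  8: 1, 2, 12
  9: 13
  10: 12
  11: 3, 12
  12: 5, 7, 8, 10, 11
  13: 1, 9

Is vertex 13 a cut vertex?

Yes

Deleting 13 raises the number of components from 1 to 2, so 13 is a cut vertex.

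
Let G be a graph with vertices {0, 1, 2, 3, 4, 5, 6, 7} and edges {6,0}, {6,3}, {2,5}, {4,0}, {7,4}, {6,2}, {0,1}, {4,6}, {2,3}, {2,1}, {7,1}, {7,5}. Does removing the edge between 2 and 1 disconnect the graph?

After removing 2—1, the path 2-5-7-1 still connects them, so the edge is not a bridge.

No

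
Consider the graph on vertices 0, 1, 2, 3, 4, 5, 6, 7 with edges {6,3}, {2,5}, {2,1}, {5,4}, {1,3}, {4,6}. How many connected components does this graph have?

3

7 is isolated — a component by itself.
0 is isolated — a component by itself.
Starting from 1 we can reach 1, 2, 3, 4, 5, 6. That is one component of size 6.
Total: 3 components.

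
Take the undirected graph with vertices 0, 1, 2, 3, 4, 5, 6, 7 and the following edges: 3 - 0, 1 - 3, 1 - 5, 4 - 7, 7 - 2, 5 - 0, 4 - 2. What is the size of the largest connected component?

4

6 is isolated — a component by itself.
Starting from 2 we can reach 2, 4, 7. That is one component of size 3.
Starting from 0 we can reach 0, 1, 3, 5. That is one component of size 4.
The largest has 4 vertices.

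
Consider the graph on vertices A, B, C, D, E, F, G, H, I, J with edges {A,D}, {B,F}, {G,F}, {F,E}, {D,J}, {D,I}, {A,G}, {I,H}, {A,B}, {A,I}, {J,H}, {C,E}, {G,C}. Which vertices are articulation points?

Removing A increases the component count from 1 to 2, so A is a cut vertex.
By contrast removing C leaves 1 component; it is not a cut vertex. No other vertex is a cut vertex either.

A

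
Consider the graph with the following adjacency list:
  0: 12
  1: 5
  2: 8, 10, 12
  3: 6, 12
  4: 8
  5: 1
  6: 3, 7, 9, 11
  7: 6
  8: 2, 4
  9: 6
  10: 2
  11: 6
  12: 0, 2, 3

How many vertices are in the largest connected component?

11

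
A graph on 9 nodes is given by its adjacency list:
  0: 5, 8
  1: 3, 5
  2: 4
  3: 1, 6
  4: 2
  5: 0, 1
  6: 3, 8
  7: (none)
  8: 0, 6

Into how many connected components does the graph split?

3

7 is isolated — a component by itself.
Starting from 2 we can reach 2, 4. That is one component of size 2.
Starting from 0 we can reach 0, 1, 3, 5, 6, 8. That is one component of size 6.
Total: 3 components.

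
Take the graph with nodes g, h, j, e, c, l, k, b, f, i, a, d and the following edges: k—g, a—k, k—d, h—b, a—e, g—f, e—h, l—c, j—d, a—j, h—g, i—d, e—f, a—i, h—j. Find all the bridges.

The edges on the cycle e-h-g-f-e are not bridges since each lies on that cycle.
But removing l—c disconnects l from c; removing b—h disconnects b from h — these are bridges.

b-h, c-l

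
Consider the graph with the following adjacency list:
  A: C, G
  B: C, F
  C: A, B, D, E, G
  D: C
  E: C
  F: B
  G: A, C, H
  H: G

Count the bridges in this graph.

5

The edges on the cycle G-C-A-G are not bridges since each lies on that cycle.
But removing C-E disconnects C from E; removing C-D disconnects C from D; removing B-F disconnects B from F; removing G-H disconnects G from H — these are bridges.
In total 5 edges are bridges.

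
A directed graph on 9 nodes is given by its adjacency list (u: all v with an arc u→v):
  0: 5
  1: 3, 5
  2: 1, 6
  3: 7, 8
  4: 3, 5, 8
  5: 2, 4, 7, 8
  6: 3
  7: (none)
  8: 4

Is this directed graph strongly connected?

There is no directed path from 6 to 0, so the graph is not strongly connected.

No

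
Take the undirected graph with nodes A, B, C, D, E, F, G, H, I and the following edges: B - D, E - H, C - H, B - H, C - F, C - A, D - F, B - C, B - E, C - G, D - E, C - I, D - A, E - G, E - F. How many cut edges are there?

The edges on the cycle B-D-A-C-B are not bridges since each lies on that cycle.
But removing I - C disconnects I from C — this is a bridge.

1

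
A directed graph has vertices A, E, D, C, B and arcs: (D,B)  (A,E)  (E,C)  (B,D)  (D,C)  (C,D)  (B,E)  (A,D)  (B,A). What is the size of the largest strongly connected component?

5

{A, B, C, D, E} are all mutually reachable — one SCC of size 5.
The largest has 5 vertices.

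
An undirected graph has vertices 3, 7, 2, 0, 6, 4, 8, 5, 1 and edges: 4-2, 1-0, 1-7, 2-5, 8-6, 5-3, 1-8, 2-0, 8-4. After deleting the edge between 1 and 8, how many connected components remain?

1

1 and 8 are still connected via 1-0-2-4-8, so the component count stays at 1.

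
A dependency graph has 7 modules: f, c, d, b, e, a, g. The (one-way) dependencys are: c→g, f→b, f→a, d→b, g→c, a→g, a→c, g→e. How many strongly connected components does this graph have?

6

{c, g} are all mutually reachable — one SCC of size 2.
{b} is an SCC by itself.
{d} is an SCC by itself.
{f} is an SCC by itself.
{e} is an SCC by itself.
(and 1 more singleton SCC)
That gives 6 strongly connected components.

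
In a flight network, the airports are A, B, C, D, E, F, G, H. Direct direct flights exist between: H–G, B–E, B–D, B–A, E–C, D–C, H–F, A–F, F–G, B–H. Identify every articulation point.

Removing B increases the component count from 1 to 2, so B is a cut vertex.
By contrast removing F leaves 1 component; it is not a cut vertex. No other vertex is a cut vertex either.

B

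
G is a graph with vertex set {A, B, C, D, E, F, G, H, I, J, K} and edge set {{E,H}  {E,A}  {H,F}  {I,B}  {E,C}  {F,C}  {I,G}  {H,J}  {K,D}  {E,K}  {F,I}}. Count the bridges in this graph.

7

The edges on the cycle E-H-F-C-E are not bridges since each lies on that cycle.
But removing H—J disconnects H from J; removing E—A disconnects E from A; removing D—K disconnects D from K; removing F—I disconnects F from I — these are bridges.
In total 7 edges are bridges.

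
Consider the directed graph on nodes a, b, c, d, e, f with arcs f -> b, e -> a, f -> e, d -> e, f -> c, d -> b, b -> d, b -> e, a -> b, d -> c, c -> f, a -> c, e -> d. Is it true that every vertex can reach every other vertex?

From f we can reach every vertex (a, b, c, d, e, f), and every vertex can reach f (a, b, c, d, e, f). So the whole graph is one strongly connected component.

Yes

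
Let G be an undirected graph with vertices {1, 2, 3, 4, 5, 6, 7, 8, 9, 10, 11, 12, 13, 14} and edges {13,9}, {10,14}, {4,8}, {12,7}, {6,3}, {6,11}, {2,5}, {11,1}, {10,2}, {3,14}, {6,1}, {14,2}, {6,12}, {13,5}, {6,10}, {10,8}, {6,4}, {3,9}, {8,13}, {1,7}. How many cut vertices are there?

1

Removing 6 increases the component count from 1 to 2, so 6 is a cut vertex.
By contrast removing 12 leaves 1 component; it is not a cut vertex. No other vertex is a cut vertex either.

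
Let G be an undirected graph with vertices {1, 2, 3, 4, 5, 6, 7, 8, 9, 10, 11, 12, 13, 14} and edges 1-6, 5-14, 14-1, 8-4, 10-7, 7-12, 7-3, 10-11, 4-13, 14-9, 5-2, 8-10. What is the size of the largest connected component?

Starting from 1 we can reach 1, 2, 5, 6, 9, 14. That is one component of size 6.
Starting from 3 we can reach 3, 4, 7, 8, 10, 11, 12, 13. That is one component of size 8.
The largest has 8 vertices.

8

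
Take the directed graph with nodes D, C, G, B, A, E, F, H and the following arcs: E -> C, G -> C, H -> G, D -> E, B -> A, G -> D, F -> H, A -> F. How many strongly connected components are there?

{H} is an SCC by itself.
{E} is an SCC by itself.
{F} is an SCC by itself.
{G} is an SCC by itself.
{B} is an SCC by itself.
(and 3 more singleton SCCs)
That gives 8 strongly connected components.

8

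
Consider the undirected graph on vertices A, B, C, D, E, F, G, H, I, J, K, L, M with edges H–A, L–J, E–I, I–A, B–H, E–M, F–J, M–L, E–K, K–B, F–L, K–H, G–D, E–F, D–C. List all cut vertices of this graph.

D, E

Removing D increases the component count from 2 to 3, so D is a cut vertex.
Removing E increases the component count from 2 to 3, so E is a cut vertex.
By contrast removing J leaves 2 components; it is not a cut vertex. No other vertex is a cut vertex either.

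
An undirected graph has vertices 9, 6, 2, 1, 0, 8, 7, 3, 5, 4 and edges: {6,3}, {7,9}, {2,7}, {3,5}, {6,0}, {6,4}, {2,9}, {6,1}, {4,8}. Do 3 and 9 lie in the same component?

No

The component containing 3 is {0, 1, 3, 4, 5, 6, 8}, and 9 is not in it.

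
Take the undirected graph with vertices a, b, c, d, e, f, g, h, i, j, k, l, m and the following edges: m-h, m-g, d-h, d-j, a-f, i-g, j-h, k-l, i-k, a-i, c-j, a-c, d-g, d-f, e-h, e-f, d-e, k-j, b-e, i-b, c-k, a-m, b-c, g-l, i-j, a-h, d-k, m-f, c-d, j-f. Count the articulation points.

Removing g, for instance, still leaves 1 component. No single vertex removal increases the component count — the graph has no articulation points.

0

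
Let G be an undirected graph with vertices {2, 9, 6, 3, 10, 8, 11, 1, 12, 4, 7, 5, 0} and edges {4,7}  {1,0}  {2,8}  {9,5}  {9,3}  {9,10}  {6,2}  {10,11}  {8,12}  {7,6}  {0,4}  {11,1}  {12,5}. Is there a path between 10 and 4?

From 10 we can reach 0, 1, 2, 3, 4, 5, 6, 7, 8, 9, 10, 11, 12, which includes 4.

Yes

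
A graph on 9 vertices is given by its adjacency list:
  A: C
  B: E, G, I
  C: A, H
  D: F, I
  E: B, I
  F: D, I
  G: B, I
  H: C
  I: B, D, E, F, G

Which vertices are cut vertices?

Removing C increases the component count from 2 to 3, so C is a cut vertex.
Removing I increases the component count from 2 to 3, so I is a cut vertex.
By contrast removing H leaves 2 components; it is not a cut vertex. No other vertex is a cut vertex either.

C, I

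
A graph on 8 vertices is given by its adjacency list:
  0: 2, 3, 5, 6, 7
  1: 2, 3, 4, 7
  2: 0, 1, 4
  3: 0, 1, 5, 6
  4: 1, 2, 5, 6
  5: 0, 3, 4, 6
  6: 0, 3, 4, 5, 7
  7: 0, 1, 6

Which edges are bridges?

The edges on the cycle 2-0-3-5-4-2 are not bridges since each lies on that cycle.
Every edge lies on some cycle, so there are no bridges.

none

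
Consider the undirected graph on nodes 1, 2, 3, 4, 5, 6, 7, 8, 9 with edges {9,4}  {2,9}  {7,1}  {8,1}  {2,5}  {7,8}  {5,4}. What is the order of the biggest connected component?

3 is isolated — a component by itself.
6 is isolated — a component by itself.
Starting from 1 we can reach 1, 7, 8. That is one component of size 3.
Starting from 2 we can reach 2, 4, 5, 9. That is one component of size 4.
The largest has 4 vertices.

4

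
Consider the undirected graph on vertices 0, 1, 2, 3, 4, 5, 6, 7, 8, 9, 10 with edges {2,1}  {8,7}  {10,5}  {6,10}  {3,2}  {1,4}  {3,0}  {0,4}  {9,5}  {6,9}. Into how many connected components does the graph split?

3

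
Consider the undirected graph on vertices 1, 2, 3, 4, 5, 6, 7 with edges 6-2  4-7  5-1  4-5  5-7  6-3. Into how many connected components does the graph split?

2

Starting from 2 we can reach 2, 3, 6. That is one component of size 3.
Starting from 1 we can reach 1, 4, 5, 7. That is one component of size 4.
Total: 2 components.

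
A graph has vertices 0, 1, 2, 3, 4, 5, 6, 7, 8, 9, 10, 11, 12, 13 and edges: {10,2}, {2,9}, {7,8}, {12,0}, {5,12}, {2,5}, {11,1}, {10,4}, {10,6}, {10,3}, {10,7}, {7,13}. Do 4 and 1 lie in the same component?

No

The component containing 4 is {0, 2, 3, 4, 5, 6, 7, 8, 9, 10, 12, 13}, and 1 is not in it.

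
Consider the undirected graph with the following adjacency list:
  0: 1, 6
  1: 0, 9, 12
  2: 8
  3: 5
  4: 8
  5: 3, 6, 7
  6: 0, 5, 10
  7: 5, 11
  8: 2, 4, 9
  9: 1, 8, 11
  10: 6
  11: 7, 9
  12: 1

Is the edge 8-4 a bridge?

Yes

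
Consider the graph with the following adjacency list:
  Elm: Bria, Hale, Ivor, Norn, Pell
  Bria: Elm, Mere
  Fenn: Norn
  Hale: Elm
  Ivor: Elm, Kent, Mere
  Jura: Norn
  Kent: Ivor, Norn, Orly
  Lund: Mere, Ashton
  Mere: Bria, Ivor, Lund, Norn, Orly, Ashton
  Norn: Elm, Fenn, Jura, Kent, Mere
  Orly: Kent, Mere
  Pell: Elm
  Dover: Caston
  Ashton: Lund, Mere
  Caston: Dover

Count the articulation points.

3

Removing Elm increases the component count from 2 to 4, so Elm is a cut vertex.
Removing Mere increases the component count from 2 to 3, so Mere is a cut vertex.
Removing Norn increases the component count from 2 to 4, so Norn is a cut vertex.
By contrast removing Bria leaves 2 components; it is not a cut vertex. No other vertex is a cut vertex either.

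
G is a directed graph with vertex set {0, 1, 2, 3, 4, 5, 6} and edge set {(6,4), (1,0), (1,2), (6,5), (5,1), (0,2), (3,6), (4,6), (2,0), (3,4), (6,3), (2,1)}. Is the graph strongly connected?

No

There is no directed path from 5 to 6, so the graph is not strongly connected.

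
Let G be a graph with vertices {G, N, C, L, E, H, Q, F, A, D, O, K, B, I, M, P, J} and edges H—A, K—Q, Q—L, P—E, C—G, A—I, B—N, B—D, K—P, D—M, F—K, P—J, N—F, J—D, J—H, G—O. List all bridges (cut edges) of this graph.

A-H, A-I, C-G, D-M, E-P, G-O, H-J, K-Q, L-Q

The edges on the cycle B-N-F-K-P-J-D-B are not bridges since each lies on that cycle.
But removing A—I disconnects A from I; removing L—Q disconnects L from Q; removing K—Q disconnects K from Q; removing O—G disconnects O from G — these are bridges.
In total 9 edges are bridges.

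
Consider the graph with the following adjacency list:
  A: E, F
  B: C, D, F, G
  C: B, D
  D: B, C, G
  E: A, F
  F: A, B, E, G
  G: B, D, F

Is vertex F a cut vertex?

Deleting F raises the number of components from 1 to 2, so F is a cut vertex.

Yes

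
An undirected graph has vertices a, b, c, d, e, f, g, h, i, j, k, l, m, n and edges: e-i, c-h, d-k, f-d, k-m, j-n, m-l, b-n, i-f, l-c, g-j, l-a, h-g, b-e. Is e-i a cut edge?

After removing e-i, the path e-b-n-j-g-h-c-l-m-k-d-f-i still connects them, so the edge is not a bridge.

No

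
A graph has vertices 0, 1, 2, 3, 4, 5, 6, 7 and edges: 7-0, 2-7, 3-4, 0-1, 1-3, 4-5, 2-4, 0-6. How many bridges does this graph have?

The edges on the cycle 2-7-0-1-3-4-2 are not bridges since each lies on that cycle.
But removing 4-5 disconnects 4 from 5; removing 0-6 disconnects 0 from 6 — these are bridges.
That makes 2 bridges.

2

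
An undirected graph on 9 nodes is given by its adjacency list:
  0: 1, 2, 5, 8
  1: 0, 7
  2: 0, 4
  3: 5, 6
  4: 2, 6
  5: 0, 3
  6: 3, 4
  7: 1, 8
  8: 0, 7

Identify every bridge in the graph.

none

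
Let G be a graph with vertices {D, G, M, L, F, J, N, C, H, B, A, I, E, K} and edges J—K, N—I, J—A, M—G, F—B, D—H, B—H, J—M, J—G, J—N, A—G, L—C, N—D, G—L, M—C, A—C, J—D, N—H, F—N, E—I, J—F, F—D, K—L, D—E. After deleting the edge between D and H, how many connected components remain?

1

D and H are still connected via D-N-H, so the component count stays at 1.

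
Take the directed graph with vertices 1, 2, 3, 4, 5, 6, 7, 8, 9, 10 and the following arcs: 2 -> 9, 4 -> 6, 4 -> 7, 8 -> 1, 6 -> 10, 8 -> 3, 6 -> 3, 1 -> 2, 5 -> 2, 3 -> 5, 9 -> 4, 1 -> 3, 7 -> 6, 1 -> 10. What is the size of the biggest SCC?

{2, 3, 4, 5, 6, 7, 9} are all mutually reachable — one SCC of size 7.
{10} is an SCC by itself.
{8} is an SCC by itself.
{1} is an SCC by itself.
The largest has 7 vertices.

7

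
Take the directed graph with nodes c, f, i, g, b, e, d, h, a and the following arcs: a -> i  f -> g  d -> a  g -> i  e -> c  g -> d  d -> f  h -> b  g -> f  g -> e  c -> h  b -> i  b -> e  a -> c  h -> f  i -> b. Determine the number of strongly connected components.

{a, b, c, d, e, f, g, h, i} are all mutually reachable — one SCC of size 9.
That gives 1 strongly connected component.

1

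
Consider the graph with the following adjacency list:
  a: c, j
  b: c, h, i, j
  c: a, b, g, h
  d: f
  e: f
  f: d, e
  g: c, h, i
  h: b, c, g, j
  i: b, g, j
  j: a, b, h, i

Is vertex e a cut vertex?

Deleting e leaves 2 components (was 2), so e is not a cut vertex.

No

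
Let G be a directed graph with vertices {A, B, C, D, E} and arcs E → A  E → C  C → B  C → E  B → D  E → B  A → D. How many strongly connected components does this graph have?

{C, E} are all mutually reachable — one SCC of size 2.
{A} is an SCC by itself.
{D} is an SCC by itself.
{B} is an SCC by itself.
That gives 4 strongly connected components.

4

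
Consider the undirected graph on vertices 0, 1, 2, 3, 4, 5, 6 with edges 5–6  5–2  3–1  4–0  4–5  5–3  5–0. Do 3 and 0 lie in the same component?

From 3 we can reach 0, 1, 2, 3, 4, 5, 6, which includes 0.

Yes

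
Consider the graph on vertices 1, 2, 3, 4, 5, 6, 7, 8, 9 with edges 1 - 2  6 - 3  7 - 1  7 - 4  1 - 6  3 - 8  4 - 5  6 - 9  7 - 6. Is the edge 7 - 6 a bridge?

No

After removing 7 - 6, the path 7-1-6 still connects them, so the edge is not a bridge.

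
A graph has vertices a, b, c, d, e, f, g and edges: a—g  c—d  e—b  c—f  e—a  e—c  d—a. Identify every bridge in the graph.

a-g, b-e, c-f

The edges on the cycle e-c-d-a-e are not bridges since each lies on that cycle.
But removing c—f disconnects c from f; removing a—g disconnects a from g; removing e—b disconnects e from b — these are bridges.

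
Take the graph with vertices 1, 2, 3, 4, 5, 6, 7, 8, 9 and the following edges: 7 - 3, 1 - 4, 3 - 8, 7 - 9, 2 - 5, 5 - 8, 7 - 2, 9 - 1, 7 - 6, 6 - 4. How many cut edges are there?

The edges on the cycle 7-9-1-4-6-7 are not bridges since each lies on that cycle.
Every edge lies on some cycle, so there are no bridges.

0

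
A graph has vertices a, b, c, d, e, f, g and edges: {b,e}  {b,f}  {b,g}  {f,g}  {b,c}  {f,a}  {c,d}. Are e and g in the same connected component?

Yes

From e we can reach a, b, c, d, e, f, g, which includes g.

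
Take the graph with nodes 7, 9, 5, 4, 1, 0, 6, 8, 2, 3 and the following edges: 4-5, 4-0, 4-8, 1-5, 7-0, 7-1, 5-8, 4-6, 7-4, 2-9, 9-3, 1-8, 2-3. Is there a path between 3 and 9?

From 3 we can reach 2, 3, 9, which includes 9.

Yes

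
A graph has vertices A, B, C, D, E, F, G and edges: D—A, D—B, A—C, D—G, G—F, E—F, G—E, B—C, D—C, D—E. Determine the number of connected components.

1

Starting from A we can reach A, B, C, D, E, F, G. That is one component of size 7.
Total: 1 component.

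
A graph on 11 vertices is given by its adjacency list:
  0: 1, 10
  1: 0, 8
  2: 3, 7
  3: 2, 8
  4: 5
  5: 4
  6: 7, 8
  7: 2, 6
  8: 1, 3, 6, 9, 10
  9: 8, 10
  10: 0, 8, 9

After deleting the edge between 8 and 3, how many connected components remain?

8 and 3 are still connected via 8-6-7-2-3, so the component count stays at 2.

2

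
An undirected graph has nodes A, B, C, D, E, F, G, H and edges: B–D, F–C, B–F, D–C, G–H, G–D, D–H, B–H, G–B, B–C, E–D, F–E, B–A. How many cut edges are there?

The edges on the cycle F-E-D-C-F are not bridges since each lies on that cycle.
But removing A–B disconnects A from B — this is a bridge.

1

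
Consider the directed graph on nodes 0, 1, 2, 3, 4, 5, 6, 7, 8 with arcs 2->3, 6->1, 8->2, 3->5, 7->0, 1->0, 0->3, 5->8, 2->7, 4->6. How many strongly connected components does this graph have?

4

{0, 2, 3, 5, 7, 8} are all mutually reachable — one SCC of size 6.
{6} is an SCC by itself.
{1} is an SCC by itself.
{4} is an SCC by itself.
That gives 4 strongly connected components.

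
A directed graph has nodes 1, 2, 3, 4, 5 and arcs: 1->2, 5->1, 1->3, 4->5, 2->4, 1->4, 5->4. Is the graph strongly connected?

There is no directed path from 3 to 1, so the graph is not strongly connected.

No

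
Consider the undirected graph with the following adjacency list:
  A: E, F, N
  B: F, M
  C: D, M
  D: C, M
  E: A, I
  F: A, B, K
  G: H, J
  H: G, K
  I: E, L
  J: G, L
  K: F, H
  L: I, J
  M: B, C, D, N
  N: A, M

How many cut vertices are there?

1

Removing M increases the component count from 1 to 2, so M is a cut vertex.
By contrast removing B leaves 1 component; it is not a cut vertex. No other vertex is a cut vertex either.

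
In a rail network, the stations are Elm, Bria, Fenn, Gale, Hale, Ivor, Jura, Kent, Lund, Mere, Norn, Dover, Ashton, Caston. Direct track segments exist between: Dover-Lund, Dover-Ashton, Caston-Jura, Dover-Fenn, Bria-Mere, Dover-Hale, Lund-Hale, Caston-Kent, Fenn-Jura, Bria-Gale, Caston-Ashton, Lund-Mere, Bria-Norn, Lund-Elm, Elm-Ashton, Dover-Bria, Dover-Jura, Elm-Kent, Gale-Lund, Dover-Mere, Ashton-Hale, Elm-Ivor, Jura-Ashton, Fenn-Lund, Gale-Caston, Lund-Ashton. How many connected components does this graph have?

Starting from Elm we can reach Elm, Bria, Fenn, Gale, Hale, Ivor, Jura, Kent, Lund, Mere, Norn, Dover, Ashton, Caston. That is one component of size 14.
Total: 1 component.

1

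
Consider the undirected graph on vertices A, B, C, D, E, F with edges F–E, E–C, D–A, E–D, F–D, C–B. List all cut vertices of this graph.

C, D, E

Removing C increases the component count from 1 to 2, so C is a cut vertex.
Removing D increases the component count from 1 to 2, so D is a cut vertex.
Removing E increases the component count from 1 to 2, so E is a cut vertex.
By contrast removing B leaves 1 component; it is not a cut vertex. No other vertex is a cut vertex either.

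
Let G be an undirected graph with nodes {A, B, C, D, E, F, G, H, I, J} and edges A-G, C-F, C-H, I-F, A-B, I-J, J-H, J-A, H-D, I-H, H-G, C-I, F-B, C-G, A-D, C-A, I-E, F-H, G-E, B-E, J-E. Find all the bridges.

The edges on the cycle J-H-D-A-J are not bridges since each lies on that cycle.
Every edge lies on some cycle, so there are no bridges.

none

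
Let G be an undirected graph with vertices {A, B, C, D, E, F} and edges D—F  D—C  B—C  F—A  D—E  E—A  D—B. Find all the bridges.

none

The edges on the cycle D-B-C-D are not bridges since each lies on that cycle.
Every edge lies on some cycle, so there are no bridges.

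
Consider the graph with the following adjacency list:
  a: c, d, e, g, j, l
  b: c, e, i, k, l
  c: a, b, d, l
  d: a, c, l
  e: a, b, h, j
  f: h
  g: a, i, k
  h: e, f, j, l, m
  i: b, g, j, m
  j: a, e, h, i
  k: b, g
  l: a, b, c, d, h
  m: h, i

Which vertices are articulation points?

h

Removing h increases the component count from 1 to 2, so h is a cut vertex.
By contrast removing b leaves 1 component; it is not a cut vertex. No other vertex is a cut vertex either.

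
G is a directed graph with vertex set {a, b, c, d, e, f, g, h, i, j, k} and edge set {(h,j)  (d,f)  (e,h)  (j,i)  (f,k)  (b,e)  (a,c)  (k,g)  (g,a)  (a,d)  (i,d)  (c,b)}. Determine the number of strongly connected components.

{a, b, c, d, e, f, g, h, i, j, k} are all mutually reachable — one SCC of size 11.
That gives 1 strongly connected component.

1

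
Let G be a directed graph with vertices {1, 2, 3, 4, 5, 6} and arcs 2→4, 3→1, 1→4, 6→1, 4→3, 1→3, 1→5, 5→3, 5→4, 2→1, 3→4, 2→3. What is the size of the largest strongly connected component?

4

{1, 3, 4, 5} are all mutually reachable — one SCC of size 4.
{6} is an SCC by itself.
{2} is an SCC by itself.
The largest has 4 vertices.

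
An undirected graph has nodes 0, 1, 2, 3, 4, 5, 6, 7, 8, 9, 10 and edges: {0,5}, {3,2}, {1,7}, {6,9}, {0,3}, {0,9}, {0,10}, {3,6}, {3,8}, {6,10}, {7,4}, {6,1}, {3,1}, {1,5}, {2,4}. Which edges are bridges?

The edges on the cycle 0-3-6-9-0 are not bridges since each lies on that cycle.
But removing 8 - 3 disconnects 8 from 3 — this is a bridge.

3-8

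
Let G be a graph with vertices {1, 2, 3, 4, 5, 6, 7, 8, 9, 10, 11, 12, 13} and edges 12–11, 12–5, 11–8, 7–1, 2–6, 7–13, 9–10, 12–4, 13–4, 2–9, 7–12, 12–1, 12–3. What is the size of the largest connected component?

Starting from 2 we can reach 2, 6, 9, 10. That is one component of size 4.
Starting from 1 we can reach 1, 3, 4, 5, 7, 8, 11, 12, 13. That is one component of size 9.
The largest has 9 vertices.

9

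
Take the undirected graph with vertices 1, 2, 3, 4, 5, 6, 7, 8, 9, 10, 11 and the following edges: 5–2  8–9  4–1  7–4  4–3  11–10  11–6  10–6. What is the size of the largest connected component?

Starting from 8 we can reach 8, 9. That is one component of size 2.
Starting from 2 we can reach 2, 5. That is one component of size 2.
Starting from 6 we can reach 6, 10, 11. That is one component of size 3.
Starting from 1 we can reach 1, 3, 4, 7. That is one component of size 4.
The largest has 4 vertices.

4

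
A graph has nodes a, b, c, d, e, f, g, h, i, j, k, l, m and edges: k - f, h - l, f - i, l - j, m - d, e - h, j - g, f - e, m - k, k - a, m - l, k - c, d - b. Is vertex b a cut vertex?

No

Deleting b leaves 1 component (was 1), so b is not a cut vertex.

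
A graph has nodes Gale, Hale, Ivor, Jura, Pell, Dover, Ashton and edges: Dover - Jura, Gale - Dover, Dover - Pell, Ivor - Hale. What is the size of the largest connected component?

4

Ashton is isolated — a component by itself.
Starting from Hale we can reach Hale, Ivor. That is one component of size 2.
Starting from Gale we can reach Gale, Jura, Pell, Dover. That is one component of size 4.
The largest has 4 vertices.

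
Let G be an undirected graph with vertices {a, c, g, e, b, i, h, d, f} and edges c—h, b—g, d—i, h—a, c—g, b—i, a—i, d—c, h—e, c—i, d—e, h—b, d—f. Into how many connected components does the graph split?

Starting from a we can reach a, b, c, d, e, f, g, h, i. That is one component of size 9.
Total: 1 component.

1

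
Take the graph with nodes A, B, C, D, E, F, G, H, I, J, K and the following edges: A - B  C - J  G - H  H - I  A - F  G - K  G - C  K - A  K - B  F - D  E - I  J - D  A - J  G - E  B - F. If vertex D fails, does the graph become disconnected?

No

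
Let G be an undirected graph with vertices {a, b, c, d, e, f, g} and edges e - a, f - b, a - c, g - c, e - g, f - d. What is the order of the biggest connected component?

Starting from b we can reach b, d, f. That is one component of size 3.
Starting from a we can reach a, c, e, g. That is one component of size 4.
The largest has 4 vertices.

4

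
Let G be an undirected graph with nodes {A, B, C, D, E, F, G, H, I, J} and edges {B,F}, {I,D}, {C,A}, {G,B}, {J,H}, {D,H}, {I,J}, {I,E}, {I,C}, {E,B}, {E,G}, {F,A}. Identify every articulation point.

I

Removing I increases the component count from 1 to 2, so I is a cut vertex.
By contrast removing H leaves 1 component; it is not a cut vertex. No other vertex is a cut vertex either.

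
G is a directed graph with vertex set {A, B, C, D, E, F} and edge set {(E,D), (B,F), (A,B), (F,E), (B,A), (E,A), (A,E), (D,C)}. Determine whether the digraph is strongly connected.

There is no directed path from D to B, so the graph is not strongly connected.

No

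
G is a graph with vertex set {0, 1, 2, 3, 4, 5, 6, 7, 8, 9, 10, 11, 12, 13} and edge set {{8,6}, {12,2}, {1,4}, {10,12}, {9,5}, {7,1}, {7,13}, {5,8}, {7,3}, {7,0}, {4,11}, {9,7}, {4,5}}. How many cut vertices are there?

Removing 4 increases the component count from 2 to 3, so 4 is a cut vertex.
Removing 5 increases the component count from 2 to 3, so 5 is a cut vertex.
Removing 7 increases the component count from 2 to 5, so 7 is a cut vertex.
Likewise 8, 12 are cut vertices.
By contrast removing 11 leaves 2 components; it is not a cut vertex. No other vertex is a cut vertex either.

5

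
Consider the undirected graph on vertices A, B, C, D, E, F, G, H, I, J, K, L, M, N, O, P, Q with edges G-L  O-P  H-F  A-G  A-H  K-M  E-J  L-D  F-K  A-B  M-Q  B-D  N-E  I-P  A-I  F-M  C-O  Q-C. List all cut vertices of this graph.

A, E

Removing A increases the component count from 2 to 3, so A is a cut vertex.
Removing E increases the component count from 2 to 3, so E is a cut vertex.
By contrast removing O leaves 2 components; it is not a cut vertex. No other vertex is a cut vertex either.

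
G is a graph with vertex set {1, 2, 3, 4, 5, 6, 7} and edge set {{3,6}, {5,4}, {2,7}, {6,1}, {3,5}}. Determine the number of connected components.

2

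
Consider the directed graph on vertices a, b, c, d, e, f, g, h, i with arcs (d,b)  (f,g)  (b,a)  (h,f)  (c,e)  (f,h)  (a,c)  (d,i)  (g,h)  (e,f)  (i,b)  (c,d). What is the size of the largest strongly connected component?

5

{a, b, c, d, i} are all mutually reachable — one SCC of size 5.
{f, g, h} are all mutually reachable — one SCC of size 3.
{e} is an SCC by itself.
The largest has 5 vertices.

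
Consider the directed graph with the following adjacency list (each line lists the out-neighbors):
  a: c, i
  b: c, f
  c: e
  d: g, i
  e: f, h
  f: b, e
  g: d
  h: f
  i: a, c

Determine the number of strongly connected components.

3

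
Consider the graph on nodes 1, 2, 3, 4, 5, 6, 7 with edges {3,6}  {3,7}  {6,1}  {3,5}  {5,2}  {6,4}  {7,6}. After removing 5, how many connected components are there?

2

With 5 gone, the remaining components are: {2}; {1, 3, 4, 6, 7}.
That is 2 components.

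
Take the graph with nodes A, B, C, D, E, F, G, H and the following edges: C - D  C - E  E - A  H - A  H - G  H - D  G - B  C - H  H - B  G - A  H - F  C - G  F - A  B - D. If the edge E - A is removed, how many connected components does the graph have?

1

E and A are still connected via E-C-H-A, so the component count stays at 1.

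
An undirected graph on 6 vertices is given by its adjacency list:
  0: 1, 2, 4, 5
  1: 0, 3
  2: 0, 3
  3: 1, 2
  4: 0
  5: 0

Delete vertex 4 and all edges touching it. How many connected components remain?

1

With 4 gone, the remaining components are: {0, 1, 2, 3, 5}.
That is 1 component.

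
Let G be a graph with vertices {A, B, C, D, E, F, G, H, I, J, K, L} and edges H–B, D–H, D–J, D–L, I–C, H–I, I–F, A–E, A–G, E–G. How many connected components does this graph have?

3

K is isolated — a component by itself.
Starting from A we can reach A, E, G. That is one component of size 3.
Starting from B we can reach B, C, D, F, H, I, J, L. That is one component of size 8.
Total: 3 components.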